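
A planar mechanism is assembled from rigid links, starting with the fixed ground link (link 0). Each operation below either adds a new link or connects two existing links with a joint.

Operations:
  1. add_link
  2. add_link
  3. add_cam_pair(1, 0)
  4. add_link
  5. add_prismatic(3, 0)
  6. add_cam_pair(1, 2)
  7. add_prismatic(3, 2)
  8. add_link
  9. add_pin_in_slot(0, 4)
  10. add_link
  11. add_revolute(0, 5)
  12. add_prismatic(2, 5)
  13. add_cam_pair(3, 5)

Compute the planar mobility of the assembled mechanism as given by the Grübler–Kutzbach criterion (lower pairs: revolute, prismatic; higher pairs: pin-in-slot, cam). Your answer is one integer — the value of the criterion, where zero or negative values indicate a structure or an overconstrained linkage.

[1;0;0] (link 0 is ground)
L+ [2;0;0]
L+ [3;0;0]
C(1,0)∈J2 [3;0;1]
L+ [4;0;1]
P(3,0)∈J1 [4;1;1]
C(1,2)∈J2 [4;1;2]
P(3,2)∈J1 [4;2;2]
L+ [5;2;2]
PS(0,4)∈J2 [5;2;3]
L+ [6;2;3]
R(0,5)∈J1 [6;3;3]
P(2,5)∈J1 [6;4;3]
C(3,5)∈J2 [6;4;4]
mobility = 15 − 8 − 4 = 3

M = 3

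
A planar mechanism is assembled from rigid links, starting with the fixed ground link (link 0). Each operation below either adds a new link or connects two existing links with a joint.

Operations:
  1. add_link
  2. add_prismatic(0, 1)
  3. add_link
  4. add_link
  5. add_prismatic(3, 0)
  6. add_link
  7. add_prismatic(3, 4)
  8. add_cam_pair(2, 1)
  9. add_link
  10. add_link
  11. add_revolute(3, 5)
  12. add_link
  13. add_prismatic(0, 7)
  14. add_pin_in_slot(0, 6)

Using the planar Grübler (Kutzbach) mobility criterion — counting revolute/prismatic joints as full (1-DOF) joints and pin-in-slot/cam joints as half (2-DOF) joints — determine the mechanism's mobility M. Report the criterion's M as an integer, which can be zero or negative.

M = 9

[1;0;0] (link 0 is ground)
L+ [2;0;0]
P(0,1)∈J1 [2;1;0]
L+ [3;1;0]
L+ [4;1;0]
P(3,0)∈J1 [4;2;0]
L+ [5;2;0]
P(3,4)∈J1 [5;3;0]
C(2,1)∈J2 [5;3;1]
L+ [6;3;1]
L+ [7;3;1]
R(3,5)∈J1 [7;4;1]
L+ [8;4;1]
P(0,7)∈J1 [8;5;1]
PS(0,6)∈J2 [8;5;2]
mobility = 21 − 10 − 2 = 9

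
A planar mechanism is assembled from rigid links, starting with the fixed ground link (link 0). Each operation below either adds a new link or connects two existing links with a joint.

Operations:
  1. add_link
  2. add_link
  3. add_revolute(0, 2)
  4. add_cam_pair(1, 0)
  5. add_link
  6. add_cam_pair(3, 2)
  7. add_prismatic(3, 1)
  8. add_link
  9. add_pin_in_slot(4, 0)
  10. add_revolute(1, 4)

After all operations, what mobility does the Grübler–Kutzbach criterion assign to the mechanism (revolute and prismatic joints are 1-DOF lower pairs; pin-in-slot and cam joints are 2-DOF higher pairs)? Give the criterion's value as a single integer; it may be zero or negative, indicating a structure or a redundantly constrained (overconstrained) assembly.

link 0 = ground. State L|J1|J2 = 1|0|0
+link1  2|0|0
+link2  3|0|0
R(0,2) f=1→J1  3|1|0
C(1,0) f=2→J2  3|1|1
+link3  4|1|1
C(3,2) f=2→J2  4|1|2
P(3,1) f=1→J1  4|2|2
+link4  5|2|2
PS(4,0) f=2→J2  5|2|3
R(1,4) f=1→J1  5|3|3
M = 3(5−1)−2·3−3 = 12−6−3 = 3

M = 3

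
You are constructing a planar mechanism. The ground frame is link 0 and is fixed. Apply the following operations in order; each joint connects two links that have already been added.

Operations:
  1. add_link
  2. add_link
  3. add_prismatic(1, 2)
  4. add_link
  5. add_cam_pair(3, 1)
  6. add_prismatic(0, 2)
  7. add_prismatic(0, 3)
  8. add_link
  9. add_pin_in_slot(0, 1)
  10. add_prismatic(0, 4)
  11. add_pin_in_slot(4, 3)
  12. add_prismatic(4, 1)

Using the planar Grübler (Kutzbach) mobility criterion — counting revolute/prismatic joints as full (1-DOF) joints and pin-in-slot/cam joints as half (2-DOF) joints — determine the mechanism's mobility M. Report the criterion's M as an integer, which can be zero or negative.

ground; <1,0,0>
#1 <2,0,0>
#2 <3,0,0>
P:1↔2 J1 <3,1,0>
#3 <4,1,0>
C:3↔1 J2 <4,1,1>
P:0↔2 J1 <4,2,1>
P:0↔3 J1 <4,3,1>
#4 <5,3,1>
PS:0↔1 J2 <5,3,2>
P:0↔4 J1 <5,4,2>
PS:4↔3 J2 <5,4,3>
P:4↔1 J1 <5,5,3>
3×4 − 2×5 − 1×3 = -1

M = -1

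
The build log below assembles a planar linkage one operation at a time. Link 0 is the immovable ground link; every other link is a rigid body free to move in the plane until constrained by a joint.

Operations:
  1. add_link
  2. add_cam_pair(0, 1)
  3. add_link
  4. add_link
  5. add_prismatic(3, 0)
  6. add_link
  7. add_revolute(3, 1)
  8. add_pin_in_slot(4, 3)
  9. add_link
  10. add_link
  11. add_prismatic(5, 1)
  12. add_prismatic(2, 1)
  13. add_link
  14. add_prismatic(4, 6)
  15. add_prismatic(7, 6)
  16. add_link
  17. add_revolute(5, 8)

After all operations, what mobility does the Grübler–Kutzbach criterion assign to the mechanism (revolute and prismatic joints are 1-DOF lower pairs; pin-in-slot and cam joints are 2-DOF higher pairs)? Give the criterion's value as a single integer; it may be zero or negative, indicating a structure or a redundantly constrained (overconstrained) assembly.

M = 8

[1;0;0] (link 0 is ground)
L+ [2;0;0]
C(0,1)∈J2 [2;0;1]
L+ [3;0;1]
L+ [4;0;1]
P(3,0)∈J1 [4;1;1]
L+ [5;1;1]
R(3,1)∈J1 [5;2;1]
PS(4,3)∈J2 [5;2;2]
L+ [6;2;2]
L+ [7;2;2]
P(5,1)∈J1 [7;3;2]
P(2,1)∈J1 [7;4;2]
L+ [8;4;2]
P(4,6)∈J1 [8;5;2]
P(7,6)∈J1 [8;6;2]
L+ [9;6;2]
R(5,8)∈J1 [9;7;2]
mobility = 24 − 14 − 2 = 8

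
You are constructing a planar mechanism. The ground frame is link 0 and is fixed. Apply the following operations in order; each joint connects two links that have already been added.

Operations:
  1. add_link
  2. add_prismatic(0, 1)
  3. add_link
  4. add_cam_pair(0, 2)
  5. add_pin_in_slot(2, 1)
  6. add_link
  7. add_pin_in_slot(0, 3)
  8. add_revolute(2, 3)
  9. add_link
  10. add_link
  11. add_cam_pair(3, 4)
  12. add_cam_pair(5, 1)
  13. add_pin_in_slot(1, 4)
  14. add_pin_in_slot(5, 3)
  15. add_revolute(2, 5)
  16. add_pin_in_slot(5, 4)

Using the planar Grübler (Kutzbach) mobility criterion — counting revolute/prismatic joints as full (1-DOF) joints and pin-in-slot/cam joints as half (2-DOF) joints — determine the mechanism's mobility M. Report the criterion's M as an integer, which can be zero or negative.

M = 1

link 0 = ground. State L|J1|J2 = 1|0|0
+link1  2|0|0
P(0,1) f=1→J1  2|1|0
+link2  3|1|0
C(0,2) f=2→J2  3|1|1
PS(2,1) f=2→J2  3|1|2
+link3  4|1|2
PS(0,3) f=2→J2  4|1|3
R(2,3) f=1→J1  4|2|3
+link4  5|2|3
+link5  6|2|3
C(3,4) f=2→J2  6|2|4
C(5,1) f=2→J2  6|2|5
PS(1,4) f=2→J2  6|2|6
PS(5,3) f=2→J2  6|2|7
R(2,5) f=1→J1  6|3|7
PS(5,4) f=2→J2  6|3|8
M = 3(6−1)−2·3−8 = 15−6−8 = 1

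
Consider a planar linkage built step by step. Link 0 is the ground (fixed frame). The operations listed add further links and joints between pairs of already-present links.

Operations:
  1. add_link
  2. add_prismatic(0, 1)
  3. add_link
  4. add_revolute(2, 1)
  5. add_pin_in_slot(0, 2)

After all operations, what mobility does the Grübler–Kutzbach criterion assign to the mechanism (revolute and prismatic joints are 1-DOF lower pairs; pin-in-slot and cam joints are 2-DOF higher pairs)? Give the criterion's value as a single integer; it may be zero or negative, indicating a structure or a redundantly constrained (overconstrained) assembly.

link 0 = ground. State L|J1|J2 = 1|0|0
+link1  2|0|0
P(0,1) f=1→J1  2|1|0
+link2  3|1|0
R(2,1) f=1→J1  3|2|0
PS(0,2) f=2→J2  3|2|1
M = 3(3−1)−2·2−1 = 6−4−1 = 1

M = 1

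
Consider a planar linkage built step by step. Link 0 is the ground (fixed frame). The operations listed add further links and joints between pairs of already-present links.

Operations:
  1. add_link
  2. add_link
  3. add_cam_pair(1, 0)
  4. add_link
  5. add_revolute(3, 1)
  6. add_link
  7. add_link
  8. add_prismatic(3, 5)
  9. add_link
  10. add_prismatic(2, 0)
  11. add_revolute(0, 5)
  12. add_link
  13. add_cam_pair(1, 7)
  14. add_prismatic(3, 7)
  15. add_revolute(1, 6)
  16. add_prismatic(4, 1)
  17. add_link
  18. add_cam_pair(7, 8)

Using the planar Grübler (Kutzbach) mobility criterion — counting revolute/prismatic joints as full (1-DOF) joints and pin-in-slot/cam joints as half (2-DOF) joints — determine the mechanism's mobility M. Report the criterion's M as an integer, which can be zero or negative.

M = 7

[1;0;0] (link 0 is ground)
L+ [2;0;0]
L+ [3;0;0]
C(1,0)∈J2 [3;0;1]
L+ [4;0;1]
R(3,1)∈J1 [4;1;1]
L+ [5;1;1]
L+ [6;1;1]
P(3,5)∈J1 [6;2;1]
L+ [7;2;1]
P(2,0)∈J1 [7;3;1]
R(0,5)∈J1 [7;4;1]
L+ [8;4;1]
C(1,7)∈J2 [8;4;2]
P(3,7)∈J1 [8;5;2]
R(1,6)∈J1 [8;6;2]
P(4,1)∈J1 [8;7;2]
L+ [9;7;2]
C(7,8)∈J2 [9;7;3]
mobility = 24 − 14 − 3 = 7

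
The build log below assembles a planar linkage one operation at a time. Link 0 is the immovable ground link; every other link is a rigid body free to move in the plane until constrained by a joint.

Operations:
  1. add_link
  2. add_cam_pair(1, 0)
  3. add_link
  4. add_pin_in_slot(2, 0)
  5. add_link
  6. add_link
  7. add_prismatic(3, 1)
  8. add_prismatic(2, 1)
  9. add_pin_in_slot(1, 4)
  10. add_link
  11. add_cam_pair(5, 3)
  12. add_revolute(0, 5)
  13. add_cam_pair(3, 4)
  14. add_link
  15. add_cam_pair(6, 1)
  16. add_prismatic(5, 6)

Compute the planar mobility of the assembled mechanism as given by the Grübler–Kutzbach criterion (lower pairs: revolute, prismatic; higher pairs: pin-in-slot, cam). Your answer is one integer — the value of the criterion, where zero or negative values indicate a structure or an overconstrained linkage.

ground; <1,0,0>
#1 <2,0,0>
C:1↔0 J2 <2,0,1>
#2 <3,0,1>
PS:2↔0 J2 <3,0,2>
#3 <4,0,2>
#4 <5,0,2>
P:3↔1 J1 <5,1,2>
P:2↔1 J1 <5,2,2>
PS:1↔4 J2 <5,2,3>
#5 <6,2,3>
C:5↔3 J2 <6,2,4>
R:0↔5 J1 <6,3,4>
C:3↔4 J2 <6,3,5>
#6 <7,3,5>
C:6↔1 J2 <7,3,6>
P:5↔6 J1 <7,4,6>
3×6 − 2×4 − 1×6 = 4

M = 4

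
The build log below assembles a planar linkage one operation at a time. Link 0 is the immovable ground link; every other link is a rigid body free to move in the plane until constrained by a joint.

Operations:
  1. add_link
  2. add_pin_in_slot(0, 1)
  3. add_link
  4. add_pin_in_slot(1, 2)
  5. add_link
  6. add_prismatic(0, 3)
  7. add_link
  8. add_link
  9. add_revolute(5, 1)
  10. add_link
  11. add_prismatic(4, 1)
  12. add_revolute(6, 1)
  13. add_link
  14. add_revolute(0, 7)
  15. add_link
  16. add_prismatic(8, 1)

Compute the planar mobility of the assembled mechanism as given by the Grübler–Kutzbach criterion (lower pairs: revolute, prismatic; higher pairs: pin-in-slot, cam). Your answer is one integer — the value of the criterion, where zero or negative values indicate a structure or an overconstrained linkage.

link 0 = ground. State L|J1|J2 = 1|0|0
+link1  2|0|0
PS(0,1) f=2→J2  2|0|1
+link2  3|0|1
PS(1,2) f=2→J2  3|0|2
+link3  4|0|2
P(0,3) f=1→J1  4|1|2
+link4  5|1|2
+link5  6|1|2
R(5,1) f=1→J1  6|2|2
+link6  7|2|2
P(4,1) f=1→J1  7|3|2
R(6,1) f=1→J1  7|4|2
+link7  8|4|2
R(0,7) f=1→J1  8|5|2
+link8  9|5|2
P(8,1) f=1→J1  9|6|2
M = 3(9−1)−2·6−2 = 24−12−2 = 10

M = 10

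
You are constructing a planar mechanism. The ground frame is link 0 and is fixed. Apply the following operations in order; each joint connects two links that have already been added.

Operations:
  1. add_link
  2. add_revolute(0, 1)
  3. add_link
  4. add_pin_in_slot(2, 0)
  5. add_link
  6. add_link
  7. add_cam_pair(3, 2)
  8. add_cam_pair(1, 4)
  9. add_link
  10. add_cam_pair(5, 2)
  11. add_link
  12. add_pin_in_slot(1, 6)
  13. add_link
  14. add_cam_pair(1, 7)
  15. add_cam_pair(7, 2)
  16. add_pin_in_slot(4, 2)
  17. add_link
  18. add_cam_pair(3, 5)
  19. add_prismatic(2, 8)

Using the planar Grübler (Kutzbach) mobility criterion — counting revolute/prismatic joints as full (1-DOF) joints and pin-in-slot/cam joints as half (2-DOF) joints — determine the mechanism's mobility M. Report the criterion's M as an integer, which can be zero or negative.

link 0 = ground. State L|J1|J2 = 1|0|0
+link1  2|0|0
R(0,1) f=1→J1  2|1|0
+link2  3|1|0
PS(2,0) f=2→J2  3|1|1
+link3  4|1|1
+link4  5|1|1
C(3,2) f=2→J2  5|1|2
C(1,4) f=2→J2  5|1|3
+link5  6|1|3
C(5,2) f=2→J2  6|1|4
+link6  7|1|4
PS(1,6) f=2→J2  7|1|5
+link7  8|1|5
C(1,7) f=2→J2  8|1|6
C(7,2) f=2→J2  8|1|7
PS(4,2) f=2→J2  8|1|8
+link8  9|1|8
C(3,5) f=2→J2  9|1|9
P(2,8) f=1→J1  9|2|9
M = 3(9−1)−2·2−9 = 24−4−9 = 11

M = 11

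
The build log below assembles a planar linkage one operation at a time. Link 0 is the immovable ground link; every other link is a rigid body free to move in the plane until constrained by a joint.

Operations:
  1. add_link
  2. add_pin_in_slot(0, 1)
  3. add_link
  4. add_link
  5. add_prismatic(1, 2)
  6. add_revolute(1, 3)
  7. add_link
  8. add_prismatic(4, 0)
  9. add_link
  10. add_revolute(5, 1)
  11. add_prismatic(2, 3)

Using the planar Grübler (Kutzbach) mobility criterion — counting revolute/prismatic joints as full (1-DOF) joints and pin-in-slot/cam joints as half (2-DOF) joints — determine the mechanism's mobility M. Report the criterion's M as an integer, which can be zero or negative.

ground; <1,0,0>
#1 <2,0,0>
PS:0↔1 J2 <2,0,1>
#2 <3,0,1>
#3 <4,0,1>
P:1↔2 J1 <4,1,1>
R:1↔3 J1 <4,2,1>
#4 <5,2,1>
P:4↔0 J1 <5,3,1>
#5 <6,3,1>
R:5↔1 J1 <6,4,1>
P:2↔3 J1 <6,5,1>
3×5 − 2×5 − 1×1 = 4

M = 4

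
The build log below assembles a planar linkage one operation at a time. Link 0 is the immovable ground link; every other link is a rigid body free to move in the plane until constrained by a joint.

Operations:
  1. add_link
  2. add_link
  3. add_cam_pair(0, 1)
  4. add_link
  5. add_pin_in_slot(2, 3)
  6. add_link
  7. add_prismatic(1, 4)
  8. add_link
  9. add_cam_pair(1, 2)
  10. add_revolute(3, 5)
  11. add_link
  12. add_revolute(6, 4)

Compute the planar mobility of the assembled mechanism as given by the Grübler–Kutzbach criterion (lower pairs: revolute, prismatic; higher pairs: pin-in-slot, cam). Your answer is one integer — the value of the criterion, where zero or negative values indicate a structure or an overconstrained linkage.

(L,J1,J2)=(1,0,0); link0 fixed
link1: (2,0,0)
link2: (3,0,0)
C 0-1 [J2]: (3,0,1)
link3: (4,0,1)
PS 2-3 [J2]: (4,0,2)
link4: (5,0,2)
P 1-4 [J1]: (5,1,2)
link5: (6,1,2)
C 1-2 [J2]: (6,1,3)
R 3-5 [J1]: (6,2,3)
link6: (7,2,3)
R 6-4 [J1]: (7,3,3)
Grübler: 3·6 − 2·3 − 3 = 9

M = 9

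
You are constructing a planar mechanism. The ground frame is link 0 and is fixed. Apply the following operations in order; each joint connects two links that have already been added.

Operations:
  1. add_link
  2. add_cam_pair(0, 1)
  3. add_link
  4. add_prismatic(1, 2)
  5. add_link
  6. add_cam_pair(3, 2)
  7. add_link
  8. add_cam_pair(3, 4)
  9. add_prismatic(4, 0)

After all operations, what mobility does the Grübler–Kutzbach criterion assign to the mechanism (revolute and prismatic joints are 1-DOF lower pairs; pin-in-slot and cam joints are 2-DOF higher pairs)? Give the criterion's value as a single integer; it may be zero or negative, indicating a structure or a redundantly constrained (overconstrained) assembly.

L=1 J1=0 J2=0
add link → L=2 J1=0 J2=0
C@0,1 dof=2 J2 → L=2 J1=0 J2=1
add link → L=3 J1=0 J2=1
P@1,2 dof=1 J1 → L=3 J1=1 J2=1
add link → L=4 J1=1 J2=1
C@3,2 dof=2 J2 → L=4 J1=1 J2=2
add link → L=5 J1=1 J2=2
C@3,4 dof=2 J2 → L=5 J1=1 J2=3
P@4,0 dof=1 J1 → L=5 J1=2 J2=3
M=3(L−1)−2J1−J2=3·4−2·2−3=5

M = 5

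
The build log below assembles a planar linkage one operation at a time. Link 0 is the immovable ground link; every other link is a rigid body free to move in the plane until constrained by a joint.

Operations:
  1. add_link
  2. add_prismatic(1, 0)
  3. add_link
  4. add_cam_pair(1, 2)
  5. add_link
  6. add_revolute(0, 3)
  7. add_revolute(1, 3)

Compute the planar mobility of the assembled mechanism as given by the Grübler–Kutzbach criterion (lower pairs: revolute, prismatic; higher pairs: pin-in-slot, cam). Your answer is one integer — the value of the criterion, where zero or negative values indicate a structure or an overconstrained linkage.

M = 2

(L,J1,J2)=(1,0,0); link0 fixed
link1: (2,0,0)
P 1-0 [J1]: (2,1,0)
link2: (3,1,0)
C 1-2 [J2]: (3,1,1)
link3: (4,1,1)
R 0-3 [J1]: (4,2,1)
R 1-3 [J1]: (4,3,1)
Grübler: 3·3 − 2·3 − 1 = 2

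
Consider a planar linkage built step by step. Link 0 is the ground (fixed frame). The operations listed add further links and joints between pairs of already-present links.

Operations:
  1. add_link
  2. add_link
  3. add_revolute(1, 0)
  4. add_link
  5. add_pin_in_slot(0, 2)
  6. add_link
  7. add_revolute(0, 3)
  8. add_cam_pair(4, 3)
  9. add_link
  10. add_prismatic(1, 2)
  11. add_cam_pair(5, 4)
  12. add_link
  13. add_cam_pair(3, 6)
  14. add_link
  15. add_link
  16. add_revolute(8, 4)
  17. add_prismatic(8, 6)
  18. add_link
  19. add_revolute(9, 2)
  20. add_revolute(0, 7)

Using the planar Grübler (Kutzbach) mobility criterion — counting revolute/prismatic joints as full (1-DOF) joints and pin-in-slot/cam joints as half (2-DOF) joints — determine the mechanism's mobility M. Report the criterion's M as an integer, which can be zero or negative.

L=1 J1=0 J2=0
add link → L=2 J1=0 J2=0
add link → L=3 J1=0 J2=0
R@1,0 dof=1 J1 → L=3 J1=1 J2=0
add link → L=4 J1=1 J2=0
PS@0,2 dof=2 J2 → L=4 J1=1 J2=1
add link → L=5 J1=1 J2=1
R@0,3 dof=1 J1 → L=5 J1=2 J2=1
C@4,3 dof=2 J2 → L=5 J1=2 J2=2
add link → L=6 J1=2 J2=2
P@1,2 dof=1 J1 → L=6 J1=3 J2=2
C@5,4 dof=2 J2 → L=6 J1=3 J2=3
add link → L=7 J1=3 J2=3
C@3,6 dof=2 J2 → L=7 J1=3 J2=4
add link → L=8 J1=3 J2=4
add link → L=9 J1=3 J2=4
R@8,4 dof=1 J1 → L=9 J1=4 J2=4
P@8,6 dof=1 J1 → L=9 J1=5 J2=4
add link → L=10 J1=5 J2=4
R@9,2 dof=1 J1 → L=10 J1=6 J2=4
R@0,7 dof=1 J1 → L=10 J1=7 J2=4
M=3(L−1)−2J1−J2=3·9−2·7−4=9

M = 9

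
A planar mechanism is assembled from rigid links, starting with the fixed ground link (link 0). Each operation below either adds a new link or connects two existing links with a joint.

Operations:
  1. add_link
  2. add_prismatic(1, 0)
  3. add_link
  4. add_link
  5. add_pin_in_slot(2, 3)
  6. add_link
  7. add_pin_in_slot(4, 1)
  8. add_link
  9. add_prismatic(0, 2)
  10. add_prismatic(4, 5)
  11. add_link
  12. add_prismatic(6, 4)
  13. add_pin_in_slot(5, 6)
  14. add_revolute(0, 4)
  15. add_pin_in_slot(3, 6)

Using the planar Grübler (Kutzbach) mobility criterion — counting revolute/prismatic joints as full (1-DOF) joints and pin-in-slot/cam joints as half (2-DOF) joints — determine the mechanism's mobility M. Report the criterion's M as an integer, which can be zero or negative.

M = 4

(L,J1,J2)=(1,0,0); link0 fixed
link1: (2,0,0)
P 1-0 [J1]: (2,1,0)
link2: (3,1,0)
link3: (4,1,0)
PS 2-3 [J2]: (4,1,1)
link4: (5,1,1)
PS 4-1 [J2]: (5,1,2)
link5: (6,1,2)
P 0-2 [J1]: (6,2,2)
P 4-5 [J1]: (6,3,2)
link6: (7,3,2)
P 6-4 [J1]: (7,4,2)
PS 5-6 [J2]: (7,4,3)
R 0-4 [J1]: (7,5,3)
PS 3-6 [J2]: (7,5,4)
Grübler: 3·6 − 2·5 − 4 = 4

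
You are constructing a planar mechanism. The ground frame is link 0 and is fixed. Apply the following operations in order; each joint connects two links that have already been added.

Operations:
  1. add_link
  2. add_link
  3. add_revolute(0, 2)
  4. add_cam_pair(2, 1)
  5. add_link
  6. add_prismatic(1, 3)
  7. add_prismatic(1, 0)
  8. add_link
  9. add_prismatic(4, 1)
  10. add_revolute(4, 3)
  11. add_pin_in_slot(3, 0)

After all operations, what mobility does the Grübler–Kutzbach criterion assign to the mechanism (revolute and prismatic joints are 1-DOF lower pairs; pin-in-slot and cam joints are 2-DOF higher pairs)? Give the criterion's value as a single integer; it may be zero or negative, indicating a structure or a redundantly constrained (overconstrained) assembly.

L=1 J1=0 J2=0
add link → L=2 J1=0 J2=0
add link → L=3 J1=0 J2=0
R@0,2 dof=1 J1 → L=3 J1=1 J2=0
C@2,1 dof=2 J2 → L=3 J1=1 J2=1
add link → L=4 J1=1 J2=1
P@1,3 dof=1 J1 → L=4 J1=2 J2=1
P@1,0 dof=1 J1 → L=4 J1=3 J2=1
add link → L=5 J1=3 J2=1
P@4,1 dof=1 J1 → L=5 J1=4 J2=1
R@4,3 dof=1 J1 → L=5 J1=5 J2=1
PS@3,0 dof=2 J2 → L=5 J1=5 J2=2
M=3(L−1)−2J1−J2=3·4−2·5−2=0

M = 0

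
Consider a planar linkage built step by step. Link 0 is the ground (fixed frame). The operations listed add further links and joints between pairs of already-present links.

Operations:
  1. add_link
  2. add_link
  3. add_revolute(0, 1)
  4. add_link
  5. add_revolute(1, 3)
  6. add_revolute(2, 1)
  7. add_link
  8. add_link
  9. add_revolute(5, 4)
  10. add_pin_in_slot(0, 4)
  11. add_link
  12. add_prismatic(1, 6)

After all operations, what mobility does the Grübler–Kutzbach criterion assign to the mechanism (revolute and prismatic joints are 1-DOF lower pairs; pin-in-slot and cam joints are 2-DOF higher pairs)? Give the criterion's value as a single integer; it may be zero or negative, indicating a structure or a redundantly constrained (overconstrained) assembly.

[1;0;0] (link 0 is ground)
L+ [2;0;0]
L+ [3;0;0]
R(0,1)∈J1 [3;1;0]
L+ [4;1;0]
R(1,3)∈J1 [4;2;0]
R(2,1)∈J1 [4;3;0]
L+ [5;3;0]
L+ [6;3;0]
R(5,4)∈J1 [6;4;0]
PS(0,4)∈J2 [6;4;1]
L+ [7;4;1]
P(1,6)∈J1 [7;5;1]
mobility = 18 − 10 − 1 = 7

M = 7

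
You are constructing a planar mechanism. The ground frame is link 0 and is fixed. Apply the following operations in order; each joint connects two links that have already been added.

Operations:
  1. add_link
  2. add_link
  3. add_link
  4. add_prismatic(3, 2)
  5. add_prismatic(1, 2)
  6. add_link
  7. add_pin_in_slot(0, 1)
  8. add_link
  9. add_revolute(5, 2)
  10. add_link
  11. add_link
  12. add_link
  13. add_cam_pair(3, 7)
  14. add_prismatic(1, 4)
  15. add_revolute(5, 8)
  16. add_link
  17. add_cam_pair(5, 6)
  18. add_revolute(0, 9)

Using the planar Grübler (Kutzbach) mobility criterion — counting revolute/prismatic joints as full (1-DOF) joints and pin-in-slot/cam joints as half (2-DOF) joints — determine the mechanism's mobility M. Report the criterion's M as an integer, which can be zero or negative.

M = 12

ground; <1,0,0>
#1 <2,0,0>
#2 <3,0,0>
#3 <4,0,0>
P:3↔2 J1 <4,1,0>
P:1↔2 J1 <4,2,0>
#4 <5,2,0>
PS:0↔1 J2 <5,2,1>
#5 <6,2,1>
R:5↔2 J1 <6,3,1>
#6 <7,3,1>
#7 <8,3,1>
#8 <9,3,1>
C:3↔7 J2 <9,3,2>
P:1↔4 J1 <9,4,2>
R:5↔8 J1 <9,5,2>
#9 <10,5,2>
C:5↔6 J2 <10,5,3>
R:0↔9 J1 <10,6,3>
3×9 − 2×6 − 1×3 = 12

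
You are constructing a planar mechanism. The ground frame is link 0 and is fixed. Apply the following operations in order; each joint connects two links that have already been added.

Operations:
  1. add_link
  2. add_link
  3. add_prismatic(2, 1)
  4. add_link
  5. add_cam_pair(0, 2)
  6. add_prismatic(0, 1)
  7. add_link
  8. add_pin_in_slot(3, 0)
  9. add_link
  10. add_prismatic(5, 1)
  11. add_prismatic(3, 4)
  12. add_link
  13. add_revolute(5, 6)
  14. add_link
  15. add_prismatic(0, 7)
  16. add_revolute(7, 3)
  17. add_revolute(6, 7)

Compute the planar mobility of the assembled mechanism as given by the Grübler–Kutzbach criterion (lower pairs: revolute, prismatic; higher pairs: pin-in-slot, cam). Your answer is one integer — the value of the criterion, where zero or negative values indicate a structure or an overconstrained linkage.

M = 3

(L,J1,J2)=(1,0,0); link0 fixed
link1: (2,0,0)
link2: (3,0,0)
P 2-1 [J1]: (3,1,0)
link3: (4,1,0)
C 0-2 [J2]: (4,1,1)
P 0-1 [J1]: (4,2,1)
link4: (5,2,1)
PS 3-0 [J2]: (5,2,2)
link5: (6,2,2)
P 5-1 [J1]: (6,3,2)
P 3-4 [J1]: (6,4,2)
link6: (7,4,2)
R 5-6 [J1]: (7,5,2)
link7: (8,5,2)
P 0-7 [J1]: (8,6,2)
R 7-3 [J1]: (8,7,2)
R 6-7 [J1]: (8,8,2)
Grübler: 3·7 − 2·8 − 2 = 3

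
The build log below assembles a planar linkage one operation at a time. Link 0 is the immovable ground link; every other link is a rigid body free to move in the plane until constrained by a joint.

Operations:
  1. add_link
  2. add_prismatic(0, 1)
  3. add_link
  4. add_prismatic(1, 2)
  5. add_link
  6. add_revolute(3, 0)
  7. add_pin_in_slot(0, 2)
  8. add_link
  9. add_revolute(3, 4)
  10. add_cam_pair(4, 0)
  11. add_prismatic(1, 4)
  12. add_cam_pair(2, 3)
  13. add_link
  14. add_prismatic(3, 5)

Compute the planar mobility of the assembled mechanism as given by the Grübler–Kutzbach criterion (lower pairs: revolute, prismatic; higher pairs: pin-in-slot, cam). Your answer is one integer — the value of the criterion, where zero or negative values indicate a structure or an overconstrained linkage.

M = 0

(L,J1,J2)=(1,0,0); link0 fixed
link1: (2,0,0)
P 0-1 [J1]: (2,1,0)
link2: (3,1,0)
P 1-2 [J1]: (3,2,0)
link3: (4,2,0)
R 3-0 [J1]: (4,3,0)
PS 0-2 [J2]: (4,3,1)
link4: (5,3,1)
R 3-4 [J1]: (5,4,1)
C 4-0 [J2]: (5,4,2)
P 1-4 [J1]: (5,5,2)
C 2-3 [J2]: (5,5,3)
link5: (6,5,3)
P 3-5 [J1]: (6,6,3)
Grübler: 3·5 − 2·6 − 3 = 0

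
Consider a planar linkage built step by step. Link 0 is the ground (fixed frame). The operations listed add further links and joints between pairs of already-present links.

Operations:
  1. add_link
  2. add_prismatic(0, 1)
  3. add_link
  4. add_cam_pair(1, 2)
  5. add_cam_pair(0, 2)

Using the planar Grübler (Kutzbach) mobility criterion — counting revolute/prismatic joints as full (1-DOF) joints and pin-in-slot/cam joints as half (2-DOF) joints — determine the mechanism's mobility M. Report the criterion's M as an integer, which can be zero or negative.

[1;0;0] (link 0 is ground)
L+ [2;0;0]
P(0,1)∈J1 [2;1;0]
L+ [3;1;0]
C(1,2)∈J2 [3;1;1]
C(0,2)∈J2 [3;1;2]
mobility = 6 − 2 − 2 = 2

M = 2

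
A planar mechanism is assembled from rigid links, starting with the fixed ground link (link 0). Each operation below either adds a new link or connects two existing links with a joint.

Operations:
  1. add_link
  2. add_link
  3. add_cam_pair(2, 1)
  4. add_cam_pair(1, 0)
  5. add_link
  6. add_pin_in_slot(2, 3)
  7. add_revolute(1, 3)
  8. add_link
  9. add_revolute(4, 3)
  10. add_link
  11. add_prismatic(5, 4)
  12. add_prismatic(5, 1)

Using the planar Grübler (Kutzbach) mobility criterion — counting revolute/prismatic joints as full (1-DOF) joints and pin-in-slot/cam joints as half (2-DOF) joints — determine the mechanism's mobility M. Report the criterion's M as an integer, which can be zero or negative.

M = 4

(L,J1,J2)=(1,0,0); link0 fixed
link1: (2,0,0)
link2: (3,0,0)
C 2-1 [J2]: (3,0,1)
C 1-0 [J2]: (3,0,2)
link3: (4,0,2)
PS 2-3 [J2]: (4,0,3)
R 1-3 [J1]: (4,1,3)
link4: (5,1,3)
R 4-3 [J1]: (5,2,3)
link5: (6,2,3)
P 5-4 [J1]: (6,3,3)
P 5-1 [J1]: (6,4,3)
Grübler: 3·5 − 2·4 − 3 = 4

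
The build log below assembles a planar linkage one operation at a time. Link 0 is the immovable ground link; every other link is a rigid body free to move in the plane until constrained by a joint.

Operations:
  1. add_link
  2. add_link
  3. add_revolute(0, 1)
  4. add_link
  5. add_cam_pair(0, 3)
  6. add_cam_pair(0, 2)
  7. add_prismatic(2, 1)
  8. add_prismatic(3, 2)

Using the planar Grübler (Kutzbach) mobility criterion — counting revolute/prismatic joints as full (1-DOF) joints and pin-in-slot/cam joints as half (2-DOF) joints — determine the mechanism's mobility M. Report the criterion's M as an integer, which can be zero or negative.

M = 1

link 0 = ground. State L|J1|J2 = 1|0|0
+link1  2|0|0
+link2  3|0|0
R(0,1) f=1→J1  3|1|0
+link3  4|1|0
C(0,3) f=2→J2  4|1|1
C(0,2) f=2→J2  4|1|2
P(2,1) f=1→J1  4|2|2
P(3,2) f=1→J1  4|3|2
M = 3(4−1)−2·3−2 = 9−6−2 = 1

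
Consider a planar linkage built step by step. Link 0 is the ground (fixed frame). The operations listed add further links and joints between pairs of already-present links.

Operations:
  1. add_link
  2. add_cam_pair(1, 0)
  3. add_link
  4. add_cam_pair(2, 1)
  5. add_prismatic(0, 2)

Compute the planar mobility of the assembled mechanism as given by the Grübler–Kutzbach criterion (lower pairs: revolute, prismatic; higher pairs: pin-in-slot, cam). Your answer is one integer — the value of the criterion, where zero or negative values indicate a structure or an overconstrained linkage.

L=1 J1=0 J2=0
add link → L=2 J1=0 J2=0
C@1,0 dof=2 J2 → L=2 J1=0 J2=1
add link → L=3 J1=0 J2=1
C@2,1 dof=2 J2 → L=3 J1=0 J2=2
P@0,2 dof=1 J1 → L=3 J1=1 J2=2
M=3(L−1)−2J1−J2=3·2−2·1−2=2

M = 2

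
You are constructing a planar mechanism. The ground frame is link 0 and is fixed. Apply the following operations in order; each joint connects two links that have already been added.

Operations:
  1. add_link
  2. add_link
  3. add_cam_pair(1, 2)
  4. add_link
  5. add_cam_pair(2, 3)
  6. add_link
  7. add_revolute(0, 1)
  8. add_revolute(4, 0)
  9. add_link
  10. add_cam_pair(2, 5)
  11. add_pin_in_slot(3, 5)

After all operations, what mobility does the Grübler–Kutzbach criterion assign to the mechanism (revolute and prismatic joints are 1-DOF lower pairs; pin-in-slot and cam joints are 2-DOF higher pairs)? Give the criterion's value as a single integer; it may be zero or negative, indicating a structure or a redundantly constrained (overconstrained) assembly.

(L,J1,J2)=(1,0,0); link0 fixed
link1: (2,0,0)
link2: (3,0,0)
C 1-2 [J2]: (3,0,1)
link3: (4,0,1)
C 2-3 [J2]: (4,0,2)
link4: (5,0,2)
R 0-1 [J1]: (5,1,2)
R 4-0 [J1]: (5,2,2)
link5: (6,2,2)
C 2-5 [J2]: (6,2,3)
PS 3-5 [J2]: (6,2,4)
Grübler: 3·5 − 2·2 − 4 = 7

M = 7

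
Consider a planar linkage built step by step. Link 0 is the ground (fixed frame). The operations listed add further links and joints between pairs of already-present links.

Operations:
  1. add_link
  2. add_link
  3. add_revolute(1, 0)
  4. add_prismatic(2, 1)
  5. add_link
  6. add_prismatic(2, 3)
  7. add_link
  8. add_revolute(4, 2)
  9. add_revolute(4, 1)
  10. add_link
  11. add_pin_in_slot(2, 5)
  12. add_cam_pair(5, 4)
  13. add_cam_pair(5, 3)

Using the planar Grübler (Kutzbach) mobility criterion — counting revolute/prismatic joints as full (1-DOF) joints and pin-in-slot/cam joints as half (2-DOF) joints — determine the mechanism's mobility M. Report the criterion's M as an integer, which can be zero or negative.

M = 2

[1;0;0] (link 0 is ground)
L+ [2;0;0]
L+ [3;0;0]
R(1,0)∈J1 [3;1;0]
P(2,1)∈J1 [3;2;0]
L+ [4;2;0]
P(2,3)∈J1 [4;3;0]
L+ [5;3;0]
R(4,2)∈J1 [5;4;0]
R(4,1)∈J1 [5;5;0]
L+ [6;5;0]
PS(2,5)∈J2 [6;5;1]
C(5,4)∈J2 [6;5;2]
C(5,3)∈J2 [6;5;3]
mobility = 15 − 10 − 3 = 2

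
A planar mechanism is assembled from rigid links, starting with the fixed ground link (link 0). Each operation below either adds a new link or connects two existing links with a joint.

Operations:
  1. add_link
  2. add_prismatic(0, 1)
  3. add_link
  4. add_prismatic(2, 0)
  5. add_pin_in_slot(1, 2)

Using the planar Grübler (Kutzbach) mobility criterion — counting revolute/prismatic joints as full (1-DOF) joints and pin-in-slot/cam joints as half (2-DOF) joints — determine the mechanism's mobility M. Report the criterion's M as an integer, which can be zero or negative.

M = 1

link 0 = ground. State L|J1|J2 = 1|0|0
+link1  2|0|0
P(0,1) f=1→J1  2|1|0
+link2  3|1|0
P(2,0) f=1→J1  3|2|0
PS(1,2) f=2→J2  3|2|1
M = 3(3−1)−2·2−1 = 6−4−1 = 1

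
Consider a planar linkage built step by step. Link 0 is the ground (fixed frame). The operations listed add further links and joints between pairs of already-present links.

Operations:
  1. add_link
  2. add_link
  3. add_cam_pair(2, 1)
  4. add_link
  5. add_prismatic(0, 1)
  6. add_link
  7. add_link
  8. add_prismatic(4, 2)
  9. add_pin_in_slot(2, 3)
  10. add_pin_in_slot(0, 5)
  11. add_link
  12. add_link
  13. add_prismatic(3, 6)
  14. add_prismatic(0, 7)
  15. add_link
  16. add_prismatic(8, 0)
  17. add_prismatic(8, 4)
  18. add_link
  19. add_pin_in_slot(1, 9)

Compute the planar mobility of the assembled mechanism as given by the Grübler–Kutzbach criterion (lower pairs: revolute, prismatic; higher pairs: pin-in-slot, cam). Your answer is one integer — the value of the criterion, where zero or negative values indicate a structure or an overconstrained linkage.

M = 11

L=1 J1=0 J2=0
add link → L=2 J1=0 J2=0
add link → L=3 J1=0 J2=0
C@2,1 dof=2 J2 → L=3 J1=0 J2=1
add link → L=4 J1=0 J2=1
P@0,1 dof=1 J1 → L=4 J1=1 J2=1
add link → L=5 J1=1 J2=1
add link → L=6 J1=1 J2=1
P@4,2 dof=1 J1 → L=6 J1=2 J2=1
PS@2,3 dof=2 J2 → L=6 J1=2 J2=2
PS@0,5 dof=2 J2 → L=6 J1=2 J2=3
add link → L=7 J1=2 J2=3
add link → L=8 J1=2 J2=3
P@3,6 dof=1 J1 → L=8 J1=3 J2=3
P@0,7 dof=1 J1 → L=8 J1=4 J2=3
add link → L=9 J1=4 J2=3
P@8,0 dof=1 J1 → L=9 J1=5 J2=3
P@8,4 dof=1 J1 → L=9 J1=6 J2=3
add link → L=10 J1=6 J2=3
PS@1,9 dof=2 J2 → L=10 J1=6 J2=4
M=3(L−1)−2J1−J2=3·9−2·6−4=11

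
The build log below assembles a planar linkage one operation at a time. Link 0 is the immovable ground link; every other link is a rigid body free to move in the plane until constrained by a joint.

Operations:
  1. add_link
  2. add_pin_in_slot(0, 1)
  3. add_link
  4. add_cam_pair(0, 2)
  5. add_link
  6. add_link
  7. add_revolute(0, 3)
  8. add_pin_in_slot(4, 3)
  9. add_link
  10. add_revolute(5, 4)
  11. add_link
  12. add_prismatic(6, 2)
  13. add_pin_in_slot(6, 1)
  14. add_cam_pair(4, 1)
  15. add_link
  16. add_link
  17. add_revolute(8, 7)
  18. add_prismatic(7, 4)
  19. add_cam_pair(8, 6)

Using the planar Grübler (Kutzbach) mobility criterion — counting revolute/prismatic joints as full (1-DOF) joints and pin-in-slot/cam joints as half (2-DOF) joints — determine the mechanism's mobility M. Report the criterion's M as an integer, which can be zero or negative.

[1;0;0] (link 0 is ground)
L+ [2;0;0]
PS(0,1)∈J2 [2;0;1]
L+ [3;0;1]
C(0,2)∈J2 [3;0;2]
L+ [4;0;2]
L+ [5;0;2]
R(0,3)∈J1 [5;1;2]
PS(4,3)∈J2 [5;1;3]
L+ [6;1;3]
R(5,4)∈J1 [6;2;3]
L+ [7;2;3]
P(6,2)∈J1 [7;3;3]
PS(6,1)∈J2 [7;3;4]
C(4,1)∈J2 [7;3;5]
L+ [8;3;5]
L+ [9;3;5]
R(8,7)∈J1 [9;4;5]
P(7,4)∈J1 [9;5;5]
C(8,6)∈J2 [9;5;6]
mobility = 24 − 10 − 6 = 8

M = 8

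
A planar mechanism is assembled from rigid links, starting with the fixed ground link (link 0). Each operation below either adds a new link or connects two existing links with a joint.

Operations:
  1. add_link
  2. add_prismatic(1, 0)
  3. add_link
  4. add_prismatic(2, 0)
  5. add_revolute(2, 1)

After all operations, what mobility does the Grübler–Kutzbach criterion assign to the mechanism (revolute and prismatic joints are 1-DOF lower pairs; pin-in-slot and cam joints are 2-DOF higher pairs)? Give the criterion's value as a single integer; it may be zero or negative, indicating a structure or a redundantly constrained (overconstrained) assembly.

link 0 = ground. State L|J1|J2 = 1|0|0
+link1  2|0|0
P(1,0) f=1→J1  2|1|0
+link2  3|1|0
P(2,0) f=1→J1  3|2|0
R(2,1) f=1→J1  3|3|0
M = 3(3−1)−2·3−0 = 6−6−0 = 0

M = 0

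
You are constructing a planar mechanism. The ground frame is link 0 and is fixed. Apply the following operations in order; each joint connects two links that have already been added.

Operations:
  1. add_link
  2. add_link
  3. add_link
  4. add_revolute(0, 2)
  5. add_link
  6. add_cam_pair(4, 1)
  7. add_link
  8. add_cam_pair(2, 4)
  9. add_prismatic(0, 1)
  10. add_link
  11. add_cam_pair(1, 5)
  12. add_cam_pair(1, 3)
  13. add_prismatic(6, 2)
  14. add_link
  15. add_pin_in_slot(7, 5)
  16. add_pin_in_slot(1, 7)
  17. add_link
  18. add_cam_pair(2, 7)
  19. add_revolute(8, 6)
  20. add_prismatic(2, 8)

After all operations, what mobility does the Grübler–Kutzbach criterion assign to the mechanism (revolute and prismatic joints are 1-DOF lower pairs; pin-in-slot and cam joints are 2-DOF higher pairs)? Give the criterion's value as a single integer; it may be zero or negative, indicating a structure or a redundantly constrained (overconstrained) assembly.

[1;0;0] (link 0 is ground)
L+ [2;0;0]
L+ [3;0;0]
L+ [4;0;0]
R(0,2)∈J1 [4;1;0]
L+ [5;1;0]
C(4,1)∈J2 [5;1;1]
L+ [6;1;1]
C(2,4)∈J2 [6;1;2]
P(0,1)∈J1 [6;2;2]
L+ [7;2;2]
C(1,5)∈J2 [7;2;3]
C(1,3)∈J2 [7;2;4]
P(6,2)∈J1 [7;3;4]
L+ [8;3;4]
PS(7,5)∈J2 [8;3;5]
PS(1,7)∈J2 [8;3;6]
L+ [9;3;6]
C(2,7)∈J2 [9;3;7]
R(8,6)∈J1 [9;4;7]
P(2,8)∈J1 [9;5;7]
mobility = 24 − 10 − 7 = 7

M = 7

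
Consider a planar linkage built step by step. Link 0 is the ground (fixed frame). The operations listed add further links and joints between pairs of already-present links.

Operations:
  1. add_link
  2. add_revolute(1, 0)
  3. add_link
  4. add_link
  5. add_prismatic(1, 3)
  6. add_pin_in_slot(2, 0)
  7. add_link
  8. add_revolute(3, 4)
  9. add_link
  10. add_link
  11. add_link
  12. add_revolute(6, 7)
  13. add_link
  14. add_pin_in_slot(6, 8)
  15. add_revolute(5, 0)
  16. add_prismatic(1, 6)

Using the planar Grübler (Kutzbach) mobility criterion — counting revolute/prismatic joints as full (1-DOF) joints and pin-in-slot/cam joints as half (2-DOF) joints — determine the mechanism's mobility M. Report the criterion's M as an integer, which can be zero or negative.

link 0 = ground. State L|J1|J2 = 1|0|0
+link1  2|0|0
R(1,0) f=1→J1  2|1|0
+link2  3|1|0
+link3  4|1|0
P(1,3) f=1→J1  4|2|0
PS(2,0) f=2→J2  4|2|1
+link4  5|2|1
R(3,4) f=1→J1  5|3|1
+link5  6|3|1
+link6  7|3|1
+link7  8|3|1
R(6,7) f=1→J1  8|4|1
+link8  9|4|1
PS(6,8) f=2→J2  9|4|2
R(5,0) f=1→J1  9|5|2
P(1,6) f=1→J1  9|6|2
M = 3(9−1)−2·6−2 = 24−12−2 = 10

M = 10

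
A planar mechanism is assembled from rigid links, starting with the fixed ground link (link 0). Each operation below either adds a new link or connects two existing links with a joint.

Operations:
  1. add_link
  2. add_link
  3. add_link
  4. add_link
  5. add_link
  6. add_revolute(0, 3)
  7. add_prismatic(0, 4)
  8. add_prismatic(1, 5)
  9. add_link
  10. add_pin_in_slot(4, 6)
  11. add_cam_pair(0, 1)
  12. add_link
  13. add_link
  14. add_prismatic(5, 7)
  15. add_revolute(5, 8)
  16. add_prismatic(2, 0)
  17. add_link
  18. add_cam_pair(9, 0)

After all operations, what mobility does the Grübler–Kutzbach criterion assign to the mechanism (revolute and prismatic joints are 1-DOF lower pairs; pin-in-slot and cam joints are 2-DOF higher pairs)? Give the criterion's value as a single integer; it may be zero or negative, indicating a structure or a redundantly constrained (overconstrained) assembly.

M = 12

(L,J1,J2)=(1,0,0); link0 fixed
link1: (2,0,0)
link2: (3,0,0)
link3: (4,0,0)
link4: (5,0,0)
link5: (6,0,0)
R 0-3 [J1]: (6,1,0)
P 0-4 [J1]: (6,2,0)
P 1-5 [J1]: (6,3,0)
link6: (7,3,0)
PS 4-6 [J2]: (7,3,1)
C 0-1 [J2]: (7,3,2)
link7: (8,3,2)
link8: (9,3,2)
P 5-7 [J1]: (9,4,2)
R 5-8 [J1]: (9,5,2)
P 2-0 [J1]: (9,6,2)
link9: (10,6,2)
C 9-0 [J2]: (10,6,3)
Grübler: 3·9 − 2·6 − 3 = 12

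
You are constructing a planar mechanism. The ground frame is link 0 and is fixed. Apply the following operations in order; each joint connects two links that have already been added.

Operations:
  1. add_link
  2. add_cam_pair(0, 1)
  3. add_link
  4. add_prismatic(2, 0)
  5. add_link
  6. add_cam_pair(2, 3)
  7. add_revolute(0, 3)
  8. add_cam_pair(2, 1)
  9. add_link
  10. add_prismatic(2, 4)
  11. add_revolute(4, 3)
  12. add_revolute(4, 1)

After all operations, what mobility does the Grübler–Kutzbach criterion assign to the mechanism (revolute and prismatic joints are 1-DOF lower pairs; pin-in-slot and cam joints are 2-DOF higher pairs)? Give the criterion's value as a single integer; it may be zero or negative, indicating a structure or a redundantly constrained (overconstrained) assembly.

[1;0;0] (link 0 is ground)
L+ [2;0;0]
C(0,1)∈J2 [2;0;1]
L+ [3;0;1]
P(2,0)∈J1 [3;1;1]
L+ [4;1;1]
C(2,3)∈J2 [4;1;2]
R(0,3)∈J1 [4;2;2]
C(2,1)∈J2 [4;2;3]
L+ [5;2;3]
P(2,4)∈J1 [5;3;3]
R(4,3)∈J1 [5;4;3]
R(4,1)∈J1 [5;5;3]
mobility = 12 − 10 − 3 = -1

M = -1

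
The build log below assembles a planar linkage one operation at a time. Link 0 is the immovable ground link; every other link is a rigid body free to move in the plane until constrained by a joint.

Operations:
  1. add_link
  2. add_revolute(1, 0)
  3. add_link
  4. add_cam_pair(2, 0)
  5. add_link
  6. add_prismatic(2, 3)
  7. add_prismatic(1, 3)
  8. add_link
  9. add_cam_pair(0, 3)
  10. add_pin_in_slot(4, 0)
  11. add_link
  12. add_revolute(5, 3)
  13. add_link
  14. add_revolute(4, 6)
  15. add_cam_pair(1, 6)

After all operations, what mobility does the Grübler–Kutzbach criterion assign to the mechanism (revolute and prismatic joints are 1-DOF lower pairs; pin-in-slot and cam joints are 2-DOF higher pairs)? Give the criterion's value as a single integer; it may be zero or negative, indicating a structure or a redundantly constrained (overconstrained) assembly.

L=1 J1=0 J2=0
add link → L=2 J1=0 J2=0
R@1,0 dof=1 J1 → L=2 J1=1 J2=0
add link → L=3 J1=1 J2=0
C@2,0 dof=2 J2 → L=3 J1=1 J2=1
add link → L=4 J1=1 J2=1
P@2,3 dof=1 J1 → L=4 J1=2 J2=1
P@1,3 dof=1 J1 → L=4 J1=3 J2=1
add link → L=5 J1=3 J2=1
C@0,3 dof=2 J2 → L=5 J1=3 J2=2
PS@4,0 dof=2 J2 → L=5 J1=3 J2=3
add link → L=6 J1=3 J2=3
R@5,3 dof=1 J1 → L=6 J1=4 J2=3
add link → L=7 J1=4 J2=3
R@4,6 dof=1 J1 → L=7 J1=5 J2=3
C@1,6 dof=2 J2 → L=7 J1=5 J2=4
M=3(L−1)−2J1−J2=3·6−2·5−4=4

M = 4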